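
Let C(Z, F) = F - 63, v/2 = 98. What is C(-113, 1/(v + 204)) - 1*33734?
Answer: -13518799/400 ≈ -33797.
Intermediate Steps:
v = 196 (v = 2*98 = 196)
C(Z, F) = -63 + F
C(-113, 1/(v + 204)) - 1*33734 = (-63 + 1/(196 + 204)) - 1*33734 = (-63 + 1/400) - 33734 = -25199/400 - 33734 = -13518799/400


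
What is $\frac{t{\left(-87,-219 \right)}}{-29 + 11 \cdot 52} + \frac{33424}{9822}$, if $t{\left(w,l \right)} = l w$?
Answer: $\frac{34214633}{888891} \approx 38.491$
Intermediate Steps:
$\frac{t{\left(-87,-219 \right)}}{-29 + 11 \cdot 52} + \frac{33424}{9822} = \frac{\left(-219\right) \left(-87\right)}{-29 + 11 \cdot 52} + \frac{33424}{9822} = \frac{19053}{-29 + 572} + 33424 \cdot \frac{1}{9822} = \frac{19053}{543} + \frac{16712}{4911} = 19053 \cdot \frac{1}{543} + \frac{16712}{4911} = \frac{6351}{181} + \frac{16712}{4911} = \frac{34214633}{888891}$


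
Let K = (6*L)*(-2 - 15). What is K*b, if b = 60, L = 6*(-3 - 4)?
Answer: 257040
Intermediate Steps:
L = -42 (L = 6*(-7) = -42)
K = 4284 (K = (6*(-42))*(-2 - 15) = -252*(-17) = 4284)
K*b = 4284*60 = 257040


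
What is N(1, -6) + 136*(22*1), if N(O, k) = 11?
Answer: 3003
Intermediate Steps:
N(1, -6) + 136*(22*1) = 11 + 136*(22*1) = 11 + 136*22 = 11 + 2992 = 3003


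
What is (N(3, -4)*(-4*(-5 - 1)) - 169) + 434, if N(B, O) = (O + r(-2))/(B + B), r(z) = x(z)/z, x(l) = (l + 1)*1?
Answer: 251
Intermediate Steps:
x(l) = 1 + l (x(l) = (1 + l)*1 = 1 + l)
r(z) = (1 + z)/z
N(B, O) = (½ + O)/(2*B) (N(B, O) = (O + (1 - 2)/(-2))/(B + B) = (O - ½*(-1))/((2*B)) = (O + ½)*(1/(2*B)) = (½ + O)*(1/(2*B)) = (½ + O)/(2*B))
(N(3, -4)*(-4*(-5 - 1)) - 169) + 434 = (((¼)*(1 + 2*(-4))/3)*(-4*(-5 - 1)) - 169) + 434 = (((¼)*(⅓)*(1 - 8))*(-4*(-6)) - 169) + 434 = (((¼)*(⅓)*(-7))*24 - 169) + 434 = (-7/12*24 - 169) + 434 = (-14 - 169) + 434 = -183 + 434 = 251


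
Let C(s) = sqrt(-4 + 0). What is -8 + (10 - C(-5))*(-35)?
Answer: -358 + 70*I ≈ -358.0 + 70.0*I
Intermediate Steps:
C(s) = 2*I (C(s) = sqrt(-4) = 2*I)
-8 + (10 - C(-5))*(-35) = -8 + (10 - 2*I)*(-35) = -8 + (-350 + 70*I) = -358 + 70*I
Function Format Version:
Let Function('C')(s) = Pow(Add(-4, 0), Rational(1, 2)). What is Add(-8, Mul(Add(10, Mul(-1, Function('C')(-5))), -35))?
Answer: Add(-358, Mul(70, I)) ≈ Add(-358.00, Mul(70.000, I))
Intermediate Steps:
Function('C')(s) = Mul(2, I) (Function('C')(s) = Pow(-4, Rational(1, 2)) = Mul(2, I))
Add(-8, Mul(Add(10, Mul(-1, Function('C')(-5))), -35)) = Add(-8, Mul(Add(10, Mul(-1, Mul(2, I))), -35)) = Add(-8, Mul(Add(10, Mul(-2, I)), -35)) = Add(-8, Add(-350, Mul(70, I))) = Add(-358, Mul(70, I))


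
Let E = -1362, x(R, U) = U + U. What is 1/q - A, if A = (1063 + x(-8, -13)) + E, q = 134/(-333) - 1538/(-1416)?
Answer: 17542463/53735 ≈ 326.46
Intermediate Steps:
x(R, U) = 2*U
q = 53735/78588 (q = 134*(-1/333) - 1538*(-1/1416) = -134/333 + 769/708 = 53735/78588 ≈ 0.68376)
A = -325 (A = (1063 + 2*(-13)) - 1362 = (1063 - 26) - 1362 = 1037 - 1362 = -325)
1/q - A = 1/(53735/78588) - 1*(-325) = 78588/53735 + 325 = 17542463/53735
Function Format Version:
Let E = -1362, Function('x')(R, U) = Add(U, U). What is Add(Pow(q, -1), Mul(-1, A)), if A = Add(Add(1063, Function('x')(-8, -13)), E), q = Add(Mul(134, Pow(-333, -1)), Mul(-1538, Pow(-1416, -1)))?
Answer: Rational(17542463, 53735) ≈ 326.46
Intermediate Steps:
Function('x')(R, U) = Mul(2, U)
q = Rational(53735, 78588) (q = Add(Mul(134, Rational(-1, 333)), Mul(-1538, Rational(-1, 1416))) = Add(Rational(-134, 333), Rational(769, 708)) = Rational(53735, 78588) ≈ 0.68376)
A = -325 (A = Add(Add(1063, Mul(2, -13)), -1362) = Add(Add(1063, -26), -1362) = Add(1037, -1362) = -325)
Add(Pow(q, -1), Mul(-1, A)) = Add(Pow(Rational(53735, 78588), -1), Mul(-1, -325)) = Add(Rational(78588, 53735), 325) = Rational(17542463, 53735)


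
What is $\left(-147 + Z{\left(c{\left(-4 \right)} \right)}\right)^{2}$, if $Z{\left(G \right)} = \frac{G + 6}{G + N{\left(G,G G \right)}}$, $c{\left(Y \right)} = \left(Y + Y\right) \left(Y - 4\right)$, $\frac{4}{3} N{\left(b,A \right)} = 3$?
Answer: $\frac{59830225}{2809} \approx 21299.0$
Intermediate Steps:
$N{\left(b,A \right)} = \frac{9}{4}$ ($N{\left(b,A \right)} = \frac{3}{4} \cdot 3 = \frac{9}{4}$)
$c{\left(Y \right)} = 2 Y \left(-4 + Y\right)$
$Z{\left(G \right)} = \frac{6 + G}{\frac{9}{4} + G}$ ($Z{\left(G \right)} = \frac{G + 6}{G + \frac{9}{4}} = \frac{6 + G}{\frac{9}{4} + G}$)
$\left(-147 + Z{\left(c{\left(-4 \right)} \right)}\right)^{2} = \left(-147 + \frac{4 \left(6 + 2 \left(-4\right) \left(-4 - 4\right)\right)}{9 + 4 \cdot 2 \left(-4\right) \left(-4 - 4\right)}\right)^{2} = \left(-147 + \frac{4 \left(6 + 2 \left(-4\right) \left(-8\right)\right)}{9 + 4 \cdot 2 \left(-4\right) \left(-8\right)}\right)^{2} = \left(-147 + \frac{4 \left(6 + 64\right)}{9 + 4 \cdot 64}\right)^{2} = \left(-147 + 4 \frac{1}{9 + 256} \cdot 70\right)^{2} = \left(-147 + 4 \cdot \frac{1}{265} \cdot 70\right)^{2} = \left(-147 + \frac{56}{53}\right)^{2} = \left(- \frac{7735}{53}\right)^{2} = \frac{59830225}{2809}$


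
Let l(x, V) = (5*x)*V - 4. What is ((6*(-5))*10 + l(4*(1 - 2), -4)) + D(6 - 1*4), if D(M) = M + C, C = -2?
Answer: -224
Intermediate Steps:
l(x, V) = -4 + 5*V*x (l(x, V) = 5*V*x - 4 = -4 + 5*V*x)
D(M) = -2 + M (D(M) = M - 2 = -2 + M)
((6*(-5))*10 + l(4*(1 - 2), -4)) + D(6 - 1*4) = ((6*(-5))*10 + (-4 + 5*(-4)*(4*(1 - 2)))) + (-2 + (6 - 1*4)) = (-30*10 + (-4 + 5*(-4)*(4*(-1)))) + (-2 + (6 - 4)) = (-300 + (-4 + 5*(-4)*(-4))) + (-2 + 2) = (-300 + (-4 + 80)) + 0 = (-300 + 76) + 0 = -224 + 0 = -224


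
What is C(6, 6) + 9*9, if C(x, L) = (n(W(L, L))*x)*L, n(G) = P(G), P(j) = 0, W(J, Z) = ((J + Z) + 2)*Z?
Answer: 81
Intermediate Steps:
W(J, Z) = Z*(2 + J + Z) (W(J, Z) = (2 + J + Z)*Z = Z*(2 + J + Z))
n(G) = 0
C(x, L) = 0 (C(x, L) = (0*x)*L = 0*L = 0)
C(6, 6) + 9*9 = 0 + 9*9 = 0 + 81 = 81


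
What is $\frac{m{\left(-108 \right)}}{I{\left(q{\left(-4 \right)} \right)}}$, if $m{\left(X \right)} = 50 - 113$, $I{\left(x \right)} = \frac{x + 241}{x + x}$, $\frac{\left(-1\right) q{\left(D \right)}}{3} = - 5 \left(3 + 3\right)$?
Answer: $- \frac{11340}{331} \approx -34.26$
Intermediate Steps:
$q{\left(D \right)} = 90$ ($q{\left(D \right)} = - 3 \left(- 5 \left(3 + 3\right)\right) = - 3 \left(\left(-5\right) 6\right) = \left(-3\right) \left(-30\right) = 90$)
$I{\left(x \right)} = \frac{241 + x}{2 x}$
$m{\left(X \right)} = -63$ ($m{\left(X \right)} = 50 - 113 = -63$)
$\frac{m{\left(-108 \right)}}{I{\left(q{\left(-4 \right)} \right)}} = - \frac{63}{\frac{1}{2} \cdot \frac{1}{90} \left(241 + 90\right)} = - \frac{63}{\frac{1}{2} \cdot \frac{1}{90} \cdot 331} = - \frac{63}{\frac{331}{180}} = \left(-63\right) \frac{180}{331} = - \frac{11340}{331}$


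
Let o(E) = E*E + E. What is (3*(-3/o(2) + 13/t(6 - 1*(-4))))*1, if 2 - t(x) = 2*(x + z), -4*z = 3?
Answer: -85/22 ≈ -3.8636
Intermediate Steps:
z = -¾ (z = -¼*3 = -¾ ≈ -0.75000)
t(x) = 7/2 - 2*x (t(x) = 2 - 2*(x - ¾) = 2 - 2*(-¾ + x) = 2 - (-3/2 + 2*x) = 2 + (3/2 - 2*x) = 7/2 - 2*x)
o(E) = E + E² (o(E) = E² + E = E + E²)
(3*(-3/o(2) + 13/t(6 - 1*(-4))))*1 = (3*(-3*1/(2*(1 + 2)) + 13/(7/2 - 2*(6 - 1*(-4)))))*1 = (3*(-3/(2*3) + 13/(7/2 - 2*(6 + 4))))*1 = (3*(-3/6 + 13/(7/2 - 2*10)))*1 = (3*(-3*⅙ + 13/(7/2 - 20)))*1 = (3*(-½ + 13/(-33/2)))*1 = (3*(-½ + 13*(-2/33)))*1 = (3*(-½ - 26/33))*1 = (3*(-85/66))*1 = -85/22*1 = -85/22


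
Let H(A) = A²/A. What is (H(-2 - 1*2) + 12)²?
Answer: 64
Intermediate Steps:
H(A) = A
(H(-2 - 1*2) + 12)² = ((-2 - 1*2) + 12)² = ((-2 - 2) + 12)² = (-4 + 12)² = 8² = 64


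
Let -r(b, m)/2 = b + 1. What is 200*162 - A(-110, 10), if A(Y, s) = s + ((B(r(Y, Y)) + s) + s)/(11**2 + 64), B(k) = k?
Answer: 5991912/185 ≈ 32389.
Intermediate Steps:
r(b, m) = -2 - 2*b (r(b, m) = -2*(b + 1) = -2*(1 + b) = -2 - 2*b)
A(Y, s) = -2/185 - 2*Y/185 + 187*s/185 (A(Y, s) = s + (((-2 - 2*Y) + s) + s)/(11**2 + 64) = s + ((-2 + s - 2*Y) + s)/(121 + 64) = s + (-2 - 2*Y + 2*s)/185 = s + (-2 - 2*Y + 2*s)*(1/185) = s + (-2/185 - 2*Y/185 + 2*s/185) = -2/185 - 2*Y/185 + 187*s/185)
200*162 - A(-110, 10) = 200*162 - (-2/185 - 2/185*(-110) + (187/185)*10) = 32400 - (-2/185 + 44/37 + 374/37) = 32400 - 1*2088/185 = 32400 - 2088/185 = 5991912/185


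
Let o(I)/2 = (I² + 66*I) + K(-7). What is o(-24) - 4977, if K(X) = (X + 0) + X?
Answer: -7021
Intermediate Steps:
K(X) = 2*X (K(X) = X + X = 2*X)
o(I) = -28 + 2*I² + 132*I (o(I) = 2*((I² + 66*I) + 2*(-7)) = 2*((I² + 66*I) - 14) = 2*(-14 + I² + 66*I) = -28 + 2*I² + 132*I)
o(-24) - 4977 = (-28 + 2*(-24)² + 132*(-24)) - 4977 = (-28 + 2*576 - 3168) - 4977 = (-28 + 1152 - 3168) - 4977 = -2044 - 4977 = -7021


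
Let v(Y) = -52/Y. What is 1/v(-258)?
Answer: 129/26 ≈ 4.9615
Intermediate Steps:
1/v(-258) = 1/(-52/(-258)) = 1/(-52*(-1/258)) = 1/(26/129) = 129/26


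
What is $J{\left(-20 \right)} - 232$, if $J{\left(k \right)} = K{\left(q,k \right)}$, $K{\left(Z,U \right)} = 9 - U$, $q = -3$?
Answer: $-203$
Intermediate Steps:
$J{\left(k \right)} = 9 - k$
$J{\left(-20 \right)} - 232 = \left(9 - -20\right) - 232 = \left(9 + 20\right) - 232 = 29 - 232 = -203$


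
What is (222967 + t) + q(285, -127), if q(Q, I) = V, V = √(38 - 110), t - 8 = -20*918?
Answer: 204615 + 6*I*√2 ≈ 2.0462e+5 + 8.4853*I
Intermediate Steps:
t = -18352 (t = 8 - 20*918 = 8 - 18360 = -18352)
V = 6*I*√2 (V = √(-72) = 6*I*√2 ≈ 8.4853*I)
q(Q, I) = 6*I*√2
(222967 + t) + q(285, -127) = (222967 - 18352) + 6*I*√2 = 204615 + 6*I*√2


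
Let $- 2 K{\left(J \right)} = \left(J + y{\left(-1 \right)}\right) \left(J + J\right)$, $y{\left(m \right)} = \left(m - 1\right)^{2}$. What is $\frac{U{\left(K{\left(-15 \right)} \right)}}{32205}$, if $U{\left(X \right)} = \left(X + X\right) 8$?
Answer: $- \frac{176}{2147} \approx -0.081975$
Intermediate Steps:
$y{\left(m \right)} = \left(-1 + m\right)^{2}$
$K{\left(J \right)} = - J \left(4 + J\right)$ ($K{\left(J \right)} = - \frac{\left(J + \left(-1 - 1\right)^{2}\right) \left(J + J\right)}{2} = - \frac{\left(J + \left(-2\right)^{2}\right) 2 J}{2} = - \frac{\left(J + 4\right) 2 J}{2} = - \frac{\left(4 + J\right) 2 J}{2} = - \frac{2 J \left(4 + J\right)}{2} = - J \left(4 + J\right)$)
$U{\left(X \right)} = 16 X$ ($U{\left(X \right)} = 2 X 8 = 16 X$)
$\frac{U{\left(K{\left(-15 \right)} \right)}}{32205} = \frac{16 \left(\left(-1\right) \left(-15\right) \left(4 - 15\right)\right)}{32205} = 16 \left(\left(-1\right) \left(-15\right) \left(-11\right)\right) \frac{1}{32205} = 16 \left(-165\right) \frac{1}{32205} = \left(-2640\right) \frac{1}{32205} = - \frac{176}{2147}$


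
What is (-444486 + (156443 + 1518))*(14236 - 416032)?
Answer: 115124598900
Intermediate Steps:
(-444486 + (156443 + 1518))*(14236 - 416032) = (-444486 + 157961)*(-401796) = -286525*(-401796) = 115124598900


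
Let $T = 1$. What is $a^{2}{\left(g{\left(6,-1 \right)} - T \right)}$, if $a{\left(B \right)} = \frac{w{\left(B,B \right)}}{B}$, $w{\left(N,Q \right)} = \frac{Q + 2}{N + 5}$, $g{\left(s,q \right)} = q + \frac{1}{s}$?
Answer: $\frac{36}{43681} \approx 0.00082416$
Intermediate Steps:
$w{\left(N,Q \right)} = \frac{2 + Q}{5 + N}$
$a{\left(B \right)} = \frac{2 + B}{B \left(5 + B\right)}$ ($a{\left(B \right)} = \frac{\frac{1}{5 + B} \left(2 + B\right)}{B} = \frac{2 + B}{B \left(5 + B\right)}$)
$a^{2}{\left(g{\left(6,-1 \right)} - T \right)} = \left(\frac{2 - \left(2 - \frac{1}{6}\right)}{\left(\left(-1 + \frac{1}{6}\right) - 1\right) \left(5 - \left(2 - \frac{1}{6}\right)\right)}\right)^{2} = \left(\frac{2 + \left(\left(-1 + \frac{1}{6}\right) - 1\right)}{\left(\left(-1 + \frac{1}{6}\right) - 1\right) \left(5 + \left(\left(-1 + \frac{1}{6}\right) - 1\right)\right)}\right)^{2} = \left(\frac{2 - \frac{11}{6}}{\left(- \frac{5}{6} - 1\right) \left(5 - \frac{11}{6}\right)}\right)^{2} = \left(\frac{2 - \frac{11}{6}}{\left(- \frac{11}{6}\right) \left(5 - \frac{11}{6}\right)}\right)^{2} = \left(\left(- \frac{6}{11}\right) \frac{1}{\frac{19}{6}} \cdot \frac{1}{6}\right)^{2} = \left(\left(- \frac{6}{11}\right) \frac{6}{19} \cdot \frac{1}{6}\right)^{2} = \left(- \frac{6}{209}\right)^{2} = \frac{36}{43681}$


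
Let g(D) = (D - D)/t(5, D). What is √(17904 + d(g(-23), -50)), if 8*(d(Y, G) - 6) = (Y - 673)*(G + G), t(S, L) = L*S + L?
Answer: √105290/2 ≈ 162.24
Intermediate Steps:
t(S, L) = L + L*S
g(D) = 0 (g(D) = (D - D)/((D*(1 + 5))) = 0/((D*6)) = 0/((6*D)) = 0*(1/(6*D)) = 0)
d(Y, G) = 6 + G*(-673 + Y)/4 (d(Y, G) = 6 + ((Y - 673)*(G + G))/8 = 6 + ((-673 + Y)*(2*G))/8 = 6 + (2*G*(-673 + Y))/8 = 6 + G*(-673 + Y)/4)
√(17904 + d(g(-23), -50)) = √(17904 + (6 - 673/4*(-50) + (¼)*(-50)*0)) = √(17904 + (6 + 16825/2 + 0)) = √(17904 + 16837/2) = √(52645/2) = √105290/2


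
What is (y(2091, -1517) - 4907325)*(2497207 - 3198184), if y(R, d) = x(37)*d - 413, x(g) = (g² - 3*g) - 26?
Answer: 4750298218314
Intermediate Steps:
x(g) = -26 + g² - 3*g
y(R, d) = -413 + 1232*d (y(R, d) = (-26 + 37² - 3*37)*d - 413 = (-26 + 1369 - 111)*d - 413 = 1232*d - 413 = -413 + 1232*d)
(y(2091, -1517) - 4907325)*(2497207 - 3198184) = ((-413 + 1232*(-1517)) - 4907325)*(2497207 - 3198184) = ((-413 - 1868944) - 4907325)*(-700977) = (-1869357 - 4907325)*(-700977) = -6776682*(-700977) = 4750298218314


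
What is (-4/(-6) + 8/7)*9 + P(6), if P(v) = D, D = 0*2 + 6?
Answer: 156/7 ≈ 22.286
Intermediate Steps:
D = 6 (D = 0 + 6 = 6)
P(v) = 6
(-4/(-6) + 8/7)*9 + P(6) = (-4/(-6) + 8/7)*9 + 6 = (-4*(-1/6) + 8*(1/7))*9 + 6 = (2/3 + 8/7)*9 + 6 = (38/21)*9 + 6 = 114/7 + 6 = 156/7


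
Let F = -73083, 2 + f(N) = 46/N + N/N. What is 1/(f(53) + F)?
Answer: -53/3873406 ≈ -1.3683e-5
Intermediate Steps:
f(N) = -1 + 46/N (f(N) = -2 + (46/N + N/N) = -2 + (46/N + 1) = -2 + (1 + 46/N) = -1 + 46/N)
1/(f(53) + F) = 1/((46 - 1*53)/53 - 73083) = 1/((46 - 53)/53 - 73083) = 1/((1/53)*(-7) - 73083) = 1/(-7/53 - 73083) = 1/(-3873406/53) = -53/3873406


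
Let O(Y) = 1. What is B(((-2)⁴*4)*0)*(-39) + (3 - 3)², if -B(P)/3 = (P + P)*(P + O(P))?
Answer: 0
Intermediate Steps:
B(P) = -6*P*(1 + P) (B(P) = -3*(P + P)*(P + 1) = -3*2*P*(1 + P) = -6*P*(1 + P))
B(((-2)⁴*4)*0)*(-39) + (3 - 3)² = -6*((-2)⁴*4)*0*(1 + ((-2)⁴*4)*0)*(-39) + (3 - 3)² = -6*(16*4)*0*(1 + (16*4)*0)*(-39) + 0² = -6*64*0*(1 + 64*0)*(-39) + 0 = -6*0*(1 + 0)*(-39) + 0 = -6*0*1*(-39) + 0 = 0*(-39) + 0 = 0 + 0 = 0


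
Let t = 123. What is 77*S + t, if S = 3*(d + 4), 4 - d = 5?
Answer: 816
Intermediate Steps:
d = -1 (d = 4 - 1*5 = 4 - 5 = -1)
S = 9 (S = 3*(-1 + 4) = 3*3 = 9)
77*S + t = 77*9 + 123 = 693 + 123 = 816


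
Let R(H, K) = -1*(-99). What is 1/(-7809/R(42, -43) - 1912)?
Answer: -33/65699 ≈ -0.00050229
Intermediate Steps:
R(H, K) = 99
1/(-7809/R(42, -43) - 1912) = 1/(-7809/99 - 1912) = 1/(-7809*1/99 - 1912) = 1/(-2603/33 - 1912) = 1/(-65699/33) = -33/65699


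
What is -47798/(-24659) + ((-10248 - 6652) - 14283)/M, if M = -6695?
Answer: 1088949207/165092005 ≈ 6.5960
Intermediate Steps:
-47798/(-24659) + ((-10248 - 6652) - 14283)/M = -47798/(-24659) + ((-10248 - 6652) - 14283)/(-6695) = -47798*(-1/24659) + (-16900 - 14283)*(-1/6695) = 47798/24659 - 31183*(-1/6695) = 47798/24659 + 31183/6695 = 1088949207/165092005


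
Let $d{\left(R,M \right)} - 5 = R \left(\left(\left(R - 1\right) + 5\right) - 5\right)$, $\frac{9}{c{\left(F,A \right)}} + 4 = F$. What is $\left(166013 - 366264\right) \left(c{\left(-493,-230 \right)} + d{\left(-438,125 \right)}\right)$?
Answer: $- \frac{19137313224130}{497} \approx -3.8506 \cdot 10^{10}$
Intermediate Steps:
$c{\left(F,A \right)} = \frac{9}{-4 + F}$
$d{\left(R,M \right)} = 5 + R \left(-1 + R\right)$ ($d{\left(R,M \right)} = 5 + R \left(\left(\left(R - 1\right) + 5\right) - 5\right) = 5 + R \left(\left(\left(-1 + R\right) + 5\right) - 5\right) = 5 + R \left(\left(4 + R\right) - 5\right) = 5 + R \left(-1 + R\right)$)
$\left(166013 - 366264\right) \left(c{\left(-493,-230 \right)} + d{\left(-438,125 \right)}\right) = \left(166013 - 366264\right) \left(\frac{9}{-4 - 493} + \left(5 + \left(-438\right)^{2} - -438\right)\right) = - 200251 \left(\frac{9}{-497} + \left(5 + 191844 + 438\right)\right) = - 200251 \left(9 \left(- \frac{1}{497}\right) + 192287\right) = - 200251 \left(- \frac{9}{497} + 192287\right) = \left(-200251\right) \frac{95566630}{497} = - \frac{19137313224130}{497}$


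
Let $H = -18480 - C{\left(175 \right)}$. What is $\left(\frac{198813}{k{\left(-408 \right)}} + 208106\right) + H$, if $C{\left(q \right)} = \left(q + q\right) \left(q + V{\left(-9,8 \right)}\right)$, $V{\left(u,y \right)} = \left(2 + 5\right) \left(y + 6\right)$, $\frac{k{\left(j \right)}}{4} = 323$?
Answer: $\frac{121745005}{1292} \approx 94230.0$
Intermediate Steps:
$k{\left(j \right)} = 1292$ ($k{\left(j \right)} = 4 \cdot 323 = 1292$)
$V{\left(u,y \right)} = 42 + 7 y$ ($V{\left(u,y \right)} = 7 \left(6 + y\right) = 42 + 7 y$)
$C{\left(q \right)} = 2 q \left(98 + q\right)$ ($C{\left(q \right)} = \left(q + q\right) \left(q + \left(42 + 7 \cdot 8\right)\right) = 2 q \left(q + \left(42 + 56\right)\right) = 2 q \left(q + 98\right) = 2 q \left(98 + q\right)$)
$H = -114030$ ($H = -18480 - 2 \cdot 175 \left(98 + 175\right) = -18480 - 2 \cdot 175 \cdot 273 = -18480 - 95550 = -114030$)
$\left(\frac{198813}{k{\left(-408 \right)}} + 208106\right) + H = \left(\frac{198813}{1292} + 208106\right) - 114030 = \frac{269071765}{1292} - 114030 = \frac{121745005}{1292}$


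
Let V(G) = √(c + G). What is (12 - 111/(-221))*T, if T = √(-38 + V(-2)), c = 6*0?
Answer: 2763*√(-38 + I*√2)/221 ≈ 1.4339 + 77.083*I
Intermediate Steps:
c = 0
V(G) = √G (V(G) = √(0 + G) = √G)
T = √(-38 + I*√2) (T = √(-38 + √(-2)) = √(-38 + I*√2) ≈ 0.1147 + 6.1655*I)
(12 - 111/(-221))*T = (12 - 111/(-221))*√(-38 + I*√2) = (12 - 111*(-1/221))*√(-38 + I*√2) = (12 + 111/221)*√(-38 + I*√2) = 2763*√(-38 + I*√2)/221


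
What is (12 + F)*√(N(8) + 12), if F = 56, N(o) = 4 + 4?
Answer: 136*√5 ≈ 304.11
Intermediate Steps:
N(o) = 8
(12 + F)*√(N(8) + 12) = (12 + 56)*√(8 + 12) = 68*√20 = 68*(2*√5) = 136*√5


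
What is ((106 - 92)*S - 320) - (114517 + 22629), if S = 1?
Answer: -137452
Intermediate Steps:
((106 - 92)*S - 320) - (114517 + 22629) = ((106 - 92)*1 - 320) - (114517 + 22629) = (14*1 - 320) - 1*137146 = (14 - 320) - 137146 = -306 - 137146 = -137452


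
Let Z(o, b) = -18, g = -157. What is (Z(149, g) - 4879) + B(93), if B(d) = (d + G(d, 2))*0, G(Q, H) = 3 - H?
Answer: -4897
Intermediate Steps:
B(d) = 0 (B(d) = (d + (3 - 1*2))*0 = (d + (3 - 2))*0 = (d + 1)*0 = (1 + d)*0 = 0)
(Z(149, g) - 4879) + B(93) = (-18 - 4879) + 0 = -4897 + 0 = -4897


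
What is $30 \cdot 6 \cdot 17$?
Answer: $3060$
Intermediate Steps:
$30 \cdot 6 \cdot 17 = 180 \cdot 17 = 3060$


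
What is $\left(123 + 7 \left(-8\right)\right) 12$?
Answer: $804$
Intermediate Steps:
$\left(123 + 7 \left(-8\right)\right) 12 = \left(123 - 56\right) 12 = 67 \cdot 12 = 804$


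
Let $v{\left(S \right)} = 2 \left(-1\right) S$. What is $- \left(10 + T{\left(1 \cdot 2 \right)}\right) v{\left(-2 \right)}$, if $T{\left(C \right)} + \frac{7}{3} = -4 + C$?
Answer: $- \frac{68}{3} \approx -22.667$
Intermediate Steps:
$T{\left(C \right)} = - \frac{19}{3} + C$ ($T{\left(C \right)} = - \frac{7}{3} + \left(-4 + C\right) = - \frac{19}{3} + C$)
$v{\left(S \right)} = - 2 S$
$- \left(10 + T{\left(1 \cdot 2 \right)}\right) v{\left(-2 \right)} = - \left(10 + \left(- \frac{19}{3} + 1 \cdot 2\right)\right) \left(\left(-2\right) \left(-2\right)\right) = - \left(10 + \left(- \frac{19}{3} + 2\right)\right) 4 = - \left(10 - \frac{13}{3}\right) 4 = - \frac{17 \cdot 4}{3} = \left(-1\right) \frac{68}{3} = - \frac{68}{3}$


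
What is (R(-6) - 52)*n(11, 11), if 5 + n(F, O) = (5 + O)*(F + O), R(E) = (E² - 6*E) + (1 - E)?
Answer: 9369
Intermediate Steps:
R(E) = 1 + E² - 7*E
n(F, O) = -5 + (5 + O)*(F + O)
(R(-6) - 52)*n(11, 11) = ((1 + (-6)² - 7*(-6)) - 52)*(-5 + 11² + 5*11 + 5*11 + 11*11) = ((1 + 36 + 42) - 52)*(-5 + 121 + 55 + 55 + 121) = (79 - 52)*347 = 27*347 = 9369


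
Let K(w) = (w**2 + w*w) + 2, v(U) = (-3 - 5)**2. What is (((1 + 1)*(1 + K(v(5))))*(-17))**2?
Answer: 77634676900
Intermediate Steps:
v(U) = 64 (v(U) = (-8)**2 = 64)
K(w) = 2 + 2*w**2 (K(w) = (w**2 + w**2) + 2 = 2*w**2 + 2 = 2 + 2*w**2)
(((1 + 1)*(1 + K(v(5))))*(-17))**2 = (((1 + 1)*(1 + (2 + 2*64**2)))*(-17))**2 = ((2*(1 + (2 + 2*4096)))*(-17))**2 = ((2*(1 + (2 + 8192)))*(-17))**2 = ((2*(1 + 8194))*(-17))**2 = ((2*8195)*(-17))**2 = (16390*(-17))**2 = (-278630)**2 = 77634676900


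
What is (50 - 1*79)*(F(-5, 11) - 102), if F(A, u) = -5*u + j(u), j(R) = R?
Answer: 4234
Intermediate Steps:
F(A, u) = -4*u (F(A, u) = -5*u + u = -4*u)
(50 - 1*79)*(F(-5, 11) - 102) = (50 - 1*79)*(-4*11 - 102) = (50 - 79)*(-44 - 102) = -29*(-146) = 4234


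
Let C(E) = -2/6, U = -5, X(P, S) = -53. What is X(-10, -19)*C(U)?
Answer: 53/3 ≈ 17.667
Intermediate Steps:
C(E) = -⅓ (C(E) = -2*⅙ = -⅓)
X(-10, -19)*C(U) = -53*(-⅓) = 53/3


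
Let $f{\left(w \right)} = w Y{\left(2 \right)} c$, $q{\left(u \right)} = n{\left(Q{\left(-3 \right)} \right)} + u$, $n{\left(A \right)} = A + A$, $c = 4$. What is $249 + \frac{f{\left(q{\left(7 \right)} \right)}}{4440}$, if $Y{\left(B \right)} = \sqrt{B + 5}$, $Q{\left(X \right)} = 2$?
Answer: $249 + \frac{11 \sqrt{7}}{1110} \approx 249.03$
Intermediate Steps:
$n{\left(A \right)} = 2 A$
$q{\left(u \right)} = 4 + u$ ($q{\left(u \right)} = 2 \cdot 2 + u = 4 + u$)
$Y{\left(B \right)} = \sqrt{5 + B}$
$f{\left(w \right)} = 4 w \sqrt{7}$ ($f{\left(w \right)} = w \sqrt{5 + 2} \cdot 4 = w \sqrt{7} \cdot 4 = 4 w \sqrt{7}$)
$249 + \frac{f{\left(q{\left(7 \right)} \right)}}{4440} = 249 + \frac{4 \left(4 + 7\right) \sqrt{7}}{4440} = 249 + 4 \cdot 11 \sqrt{7} \cdot \frac{1}{4440} = 249 + 44 \sqrt{7} \cdot \frac{1}{4440} = 249 + \frac{11 \sqrt{7}}{1110}$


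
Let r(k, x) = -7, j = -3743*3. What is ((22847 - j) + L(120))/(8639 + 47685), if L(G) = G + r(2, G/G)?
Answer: 34189/56324 ≈ 0.60701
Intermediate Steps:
j = -11229
L(G) = -7 + G (L(G) = G - 7 = -7 + G)
((22847 - j) + L(120))/(8639 + 47685) = ((22847 - 1*(-11229)) + (-7 + 120))/(8639 + 47685) = ((22847 + 11229) + 113)/56324 = (34076 + 113)*(1/56324) = 34189*(1/56324) = 34189/56324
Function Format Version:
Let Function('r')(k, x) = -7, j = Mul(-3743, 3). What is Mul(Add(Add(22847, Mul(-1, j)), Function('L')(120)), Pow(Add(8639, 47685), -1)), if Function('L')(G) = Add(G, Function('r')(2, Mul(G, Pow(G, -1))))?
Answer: Rational(34189, 56324) ≈ 0.60701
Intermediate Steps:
j = -11229
Function('L')(G) = Add(-7, G) (Function('L')(G) = Add(G, -7) = Add(-7, G))
Mul(Add(Add(22847, Mul(-1, j)), Function('L')(120)), Pow(Add(8639, 47685), -1)) = Mul(Add(Add(22847, Mul(-1, -11229)), Add(-7, 120)), Pow(Add(8639, 47685), -1)) = Mul(Add(Add(22847, 11229), 113), Pow(56324, -1)) = Mul(Add(34076, 113), Rational(1, 56324)) = Mul(34189, Rational(1, 56324)) = Rational(34189, 56324)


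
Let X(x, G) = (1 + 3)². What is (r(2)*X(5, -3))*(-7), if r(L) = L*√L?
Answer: -224*√2 ≈ -316.78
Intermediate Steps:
X(x, G) = 16 (X(x, G) = 4² = 16)
r(L) = L^(3/2)
(r(2)*X(5, -3))*(-7) = (2^(3/2)*16)*(-7) = ((2*√2)*16)*(-7) = (32*√2)*(-7) = -224*√2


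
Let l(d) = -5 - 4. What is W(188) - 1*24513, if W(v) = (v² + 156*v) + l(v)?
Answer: 40150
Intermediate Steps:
l(d) = -9
W(v) = -9 + v² + 156*v (W(v) = (v² + 156*v) - 9 = -9 + v² + 156*v)
W(188) - 1*24513 = (-9 + 188² + 156*188) - 1*24513 = (-9 + 35344 + 29328) - 24513 = 64663 - 24513 = 40150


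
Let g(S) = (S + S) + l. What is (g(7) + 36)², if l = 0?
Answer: 2500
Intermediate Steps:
g(S) = 2*S (g(S) = (S + S) + 0 = 2*S + 0 = 2*S)
(g(7) + 36)² = (2*7 + 36)² = (14 + 36)² = 50² = 2500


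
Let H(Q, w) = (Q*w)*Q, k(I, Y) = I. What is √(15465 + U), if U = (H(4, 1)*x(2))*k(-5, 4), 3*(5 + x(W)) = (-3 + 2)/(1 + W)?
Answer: √142865/3 ≈ 125.99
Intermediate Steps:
H(Q, w) = w*Q²
x(W) = -5 - 1/(3*(1 + W)) (x(W) = -5 + ((-3 + 2)/(1 + W))/3 = -5 + (-1/(1 + W))/3 = -5 - 1/(3*(1 + W)))
U = 3680/9 (U = ((1*4²)*((-16 - 15*2)/(3*(1 + 2))))*(-5) = ((1*16)*((⅓)*(-16 - 30)/3))*(-5) = (16*((⅓)*(⅓)*(-46)))*(-5) = (16*(-46/9))*(-5) = -736/9*(-5) = 3680/9 ≈ 408.89)
√(15465 + U) = √(15465 + 3680/9) = √(142865/9) = √142865/3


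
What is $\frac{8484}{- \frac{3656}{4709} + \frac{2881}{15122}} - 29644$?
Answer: $- \frac{1840871363564}{41719403} \approx -44125.0$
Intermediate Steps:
$\frac{8484}{- \frac{3656}{4709} + \frac{2881}{15122}} - 29644 = \frac{8484}{- \frac{41719403}{71209498}} - 29644 = 8484 \left(- \frac{71209498}{41719403}\right) - 29644 = - \frac{604141381032}{41719403} - 29644 = - \frac{1840871363564}{41719403}$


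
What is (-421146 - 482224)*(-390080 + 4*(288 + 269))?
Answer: 350373861240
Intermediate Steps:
(-421146 - 482224)*(-390080 + 4*(288 + 269)) = -903370*(-390080 + 4*557) = -903370*(-390080 + 2228) = -903370*(-387852) = 350373861240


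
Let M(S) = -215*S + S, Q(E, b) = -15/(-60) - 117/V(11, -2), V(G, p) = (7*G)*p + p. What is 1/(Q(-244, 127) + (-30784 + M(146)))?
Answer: -1/62027 ≈ -1.6122e-5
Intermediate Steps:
V(G, p) = p + 7*G*p (V(G, p) = 7*G*p + p = p + 7*G*p)
Q(E, b) = 1 (Q(E, b) = -15/(-60) - 117*(-1/(2*(1 + 7*11))) = -15*(-1/60) - 117*(-1/(2*(1 + 77))) = ¼ - 117/((-2*78)) = ¼ - 117/(-156) = ¼ - 117*(-1/156) = ¼ + ¾ = 1)
M(S) = -214*S
1/(Q(-244, 127) + (-30784 + M(146))) = 1/(1 + (-30784 - 214*146)) = 1/(1 + (-30784 - 31244)) = 1/(1 - 62028) = 1/(-62027) = -1/62027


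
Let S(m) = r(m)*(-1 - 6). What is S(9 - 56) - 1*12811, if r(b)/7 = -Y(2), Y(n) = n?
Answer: -12713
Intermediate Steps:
r(b) = -14 (r(b) = 7*(-1*2) = 7*(-2) = -14)
S(m) = 98 (S(m) = -14*(-1 - 6) = -14*(-7) = 98)
S(9 - 56) - 1*12811 = 98 - 1*12811 = 98 - 12811 = -12713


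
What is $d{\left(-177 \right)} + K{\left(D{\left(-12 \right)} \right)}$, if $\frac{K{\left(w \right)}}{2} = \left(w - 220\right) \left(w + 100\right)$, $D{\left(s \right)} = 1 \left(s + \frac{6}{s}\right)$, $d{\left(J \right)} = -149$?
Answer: $- \frac{81673}{2} \approx -40837.0$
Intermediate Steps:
$D{\left(s \right)} = s + \frac{6}{s}$
$K{\left(w \right)} = 2 \left(-220 + w\right) \left(100 + w\right)$ ($K{\left(w \right)} = 2 \left(w - 220\right) \left(w + 100\right) = 2 \left(-220 + w\right) \left(100 + w\right)$)
$d{\left(-177 \right)} + K{\left(D{\left(-12 \right)} \right)} = -149 - \left(44000 - 2 \left(-12 + \frac{6}{-12}\right)^{2} + 240 \left(-12 + \frac{6}{-12}\right)\right) = -149 - \left(44000 - 2 \left(-12 + 6 \left(- \frac{1}{12}\right)\right)^{2} + 240 \left(-12 + 6 \left(- \frac{1}{12}\right)\right)\right) = -149 - \left(44000 - 2 \left(-12 - \frac{1}{2}\right)^{2} + 240 \left(-12 - \frac{1}{2}\right)\right) = -149 - \left(41000 - \frac{625}{2}\right) = -149 + \left(-44000 + 3000 + 2 \cdot \frac{625}{4}\right) = -149 + \left(-44000 + 3000 + \frac{625}{2}\right) = -149 - \frac{81375}{2} = - \frac{81673}{2}$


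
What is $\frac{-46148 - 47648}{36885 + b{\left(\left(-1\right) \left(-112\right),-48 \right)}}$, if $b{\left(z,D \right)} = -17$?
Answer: $- \frac{23449}{9217} \approx -2.5441$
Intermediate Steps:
$\frac{-46148 - 47648}{36885 + b{\left(\left(-1\right) \left(-112\right),-48 \right)}} = \frac{-46148 - 47648}{36885 - 17} = - \frac{93796}{36868} = \left(-93796\right) \frac{1}{36868} = - \frac{23449}{9217}$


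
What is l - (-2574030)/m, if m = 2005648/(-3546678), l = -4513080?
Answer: -4545226362045/501412 ≈ -9.0648e+6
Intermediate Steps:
m = -1002824/1773339 (m = 2005648*(-1/3546678) = -1002824/1773339 ≈ -0.56550)
l - (-2574030)/m = -4513080 - (-2574030)/(-1002824/1773339) = -4513080 - (-2574030)*(-1773339)/1002824 = -4513080 - 1*2282313893085/501412 = -4513080 - 2282313893085/501412 = -4545226362045/501412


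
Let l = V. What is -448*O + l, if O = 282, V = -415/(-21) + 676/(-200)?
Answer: -132635599/1050 ≈ -1.2632e+5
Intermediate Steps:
V = 17201/1050 (V = -415*(-1/21) + 676*(-1/200) = 415/21 - 169/50 = 17201/1050 ≈ 16.382)
l = 17201/1050 ≈ 16.382
-448*O + l = -448*282 + 17201/1050 = -126336 + 17201/1050 = -132635599/1050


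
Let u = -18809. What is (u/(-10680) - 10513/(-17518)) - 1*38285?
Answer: -3581192316749/93546120 ≈ -38283.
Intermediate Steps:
(u/(-10680) - 10513/(-17518)) - 1*38285 = (-18809/(-10680) - 10513/(-17518)) - 1*38285 = (-18809*(-1/10680) - 10513*(-1/17518)) - 38285 = (18809/10680 + 10513/17518) - 38285 = 220887451/93546120 - 38285 = -3581192316749/93546120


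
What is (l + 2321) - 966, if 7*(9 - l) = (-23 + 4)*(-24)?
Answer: 9092/7 ≈ 1298.9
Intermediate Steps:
l = -393/7 (l = 9 - (-23 + 4)*(-24)/7 = 9 - (-19)*(-24)/7 = 9 - ⅐*456 = 9 - 456/7 = -393/7 ≈ -56.143)
(l + 2321) - 966 = (-393/7 + 2321) - 966 = 15854/7 - 966 = 9092/7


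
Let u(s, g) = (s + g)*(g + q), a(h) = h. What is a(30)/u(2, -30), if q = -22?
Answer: 15/728 ≈ 0.020604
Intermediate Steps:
u(s, g) = (-22 + g)*(g + s) (u(s, g) = (s + g)*(g - 22) = (g + s)*(-22 + g) = (-22 + g)*(g + s))
a(30)/u(2, -30) = 30/((-30)² - 22*(-30) - 22*2 - 30*2) = 30/(900 + 660 - 44 - 60) = 30/1456 = 30*(1/1456) = 15/728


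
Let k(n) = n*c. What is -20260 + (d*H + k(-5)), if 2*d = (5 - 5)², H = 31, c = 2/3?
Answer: -60790/3 ≈ -20263.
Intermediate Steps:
c = ⅔ (c = 2*(⅓) = ⅔ ≈ 0.66667)
k(n) = 2*n/3 (k(n) = n*(⅔) = 2*n/3)
d = 0 (d = (5 - 5)²/2 = (½)*0² = (½)*0 = 0)
-20260 + (d*H + k(-5)) = -20260 + (0*31 + (⅔)*(-5)) = -20260 + (0 - 10/3) = -20260 - 10/3 = -60790/3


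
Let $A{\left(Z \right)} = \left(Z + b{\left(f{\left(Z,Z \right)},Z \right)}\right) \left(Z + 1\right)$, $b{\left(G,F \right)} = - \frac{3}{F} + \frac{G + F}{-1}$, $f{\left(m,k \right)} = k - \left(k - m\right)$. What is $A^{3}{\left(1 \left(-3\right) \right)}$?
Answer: $-512$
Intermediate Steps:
$f{\left(m,k \right)} = m$
$b{\left(G,F \right)} = - F - G - \frac{3}{F}$ ($b{\left(G,F \right)} = - \frac{3}{F} + \left(F + G\right) \left(-1\right) = - \frac{3}{F} - \left(F + G\right) = - F - G - \frac{3}{F}$)
$A{\left(Z \right)} = \left(1 + Z\right) \left(- Z - \frac{3}{Z}\right)$ ($A{\left(Z \right)} = \left(Z - \left(2 Z + \frac{3}{Z}\right)\right) \left(Z + 1\right) = \left(Z - \left(2 Z + \frac{3}{Z}\right)\right) \left(1 + Z\right) = \left(- Z - \frac{3}{Z}\right) \left(1 + Z\right) = \left(1 + Z\right) \left(- Z - \frac{3}{Z}\right)$)
$A^{3}{\left(1 \left(-3\right) \right)} = \left(-3 - 1 \left(-3\right) - \left(1 \left(-3\right)\right)^{2} - \frac{3}{1 \left(-3\right)}\right)^{3} = \left(-3 - -3 - \left(-3\right)^{2} - \frac{3}{-3}\right)^{3} = \left(-3 + 3 - 9 - -1\right)^{3} = \left(-3 + 3 - 9 + 1\right)^{3} = \left(-8\right)^{3} = -512$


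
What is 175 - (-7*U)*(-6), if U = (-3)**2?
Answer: -203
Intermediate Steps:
U = 9
175 - (-7*U)*(-6) = 175 - (-7*9)*(-6) = 175 - (-63)*(-6) = 175 - 1*378 = 175 - 378 = -203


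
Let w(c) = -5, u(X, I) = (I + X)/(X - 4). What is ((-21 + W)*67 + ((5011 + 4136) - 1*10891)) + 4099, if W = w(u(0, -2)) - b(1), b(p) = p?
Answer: 546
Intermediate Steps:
u(X, I) = (I + X)/(-4 + X)
W = -6 (W = -5 - 1*1 = -5 - 1 = -6)
((-21 + W)*67 + ((5011 + 4136) - 1*10891)) + 4099 = ((-21 - 6)*67 + ((5011 + 4136) - 1*10891)) + 4099 = (-27*67 + (9147 - 10891)) + 4099 = (-1809 - 1744) + 4099 = -3553 + 4099 = 546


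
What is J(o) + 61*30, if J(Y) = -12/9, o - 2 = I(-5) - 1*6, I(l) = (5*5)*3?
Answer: 5486/3 ≈ 1828.7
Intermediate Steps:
I(l) = 75 (I(l) = 25*3 = 75)
o = 71 (o = 2 + (75 - 1*6) = 2 + (75 - 6) = 2 + 69 = 71)
J(Y) = -4/3 (J(Y) = -12*⅑ = -4/3)
J(o) + 61*30 = -4/3 + 61*30 = -4/3 + 1830 = 5486/3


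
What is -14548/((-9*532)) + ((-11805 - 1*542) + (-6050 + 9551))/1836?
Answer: -217285/122094 ≈ -1.7797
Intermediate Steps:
-14548/((-9*532)) + ((-11805 - 1*542) + (-6050 + 9551))/1836 = -14548/(-4788) + ((-11805 - 542) + 3501)*(1/1836) = -14548*(-1/4788) + (-12347 + 3501)*(1/1836) = 3637/1197 - 8846*1/1836 = 3637/1197 - 4423/918 = -217285/122094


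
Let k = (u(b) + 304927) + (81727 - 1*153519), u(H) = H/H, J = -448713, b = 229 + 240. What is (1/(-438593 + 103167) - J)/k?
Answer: 150510006737/78199875936 ≈ 1.9247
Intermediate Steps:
b = 469
u(H) = 1
k = 233136 (k = (1 + 304927) + (81727 - 1*153519) = 304928 + (81727 - 153519) = 304928 - 71792 = 233136)
(1/(-438593 + 103167) - J)/k = (1/(-438593 + 103167) - 1*(-448713))/233136 = (1/(-335426) + 448713)*(1/233136) = (-1/335426 + 448713)*(1/233136) = (150510006737/335426)*(1/233136) = 150510006737/78199875936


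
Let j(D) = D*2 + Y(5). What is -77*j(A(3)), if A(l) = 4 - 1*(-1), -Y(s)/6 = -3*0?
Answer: -770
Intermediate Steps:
Y(s) = 0 (Y(s) = -(-18)*0 = -6*0 = 0)
A(l) = 5 (A(l) = 4 + 1 = 5)
j(D) = 2*D (j(D) = D*2 + 0 = 2*D + 0 = 2*D)
-77*j(A(3)) = -154*5 = -77*10 = -770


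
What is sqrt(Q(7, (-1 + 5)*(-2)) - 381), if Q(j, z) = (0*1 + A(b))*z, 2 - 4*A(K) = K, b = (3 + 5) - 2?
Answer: I*sqrt(373) ≈ 19.313*I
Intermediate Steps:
b = 6 (b = 8 - 2 = 6)
A(K) = 1/2 - K/4
Q(j, z) = -z (Q(j, z) = (0*1 + (1/2 - 1/4*6))*z = (0 + (1/2 - 3/2))*z = (0 - 1)*z = -z)
sqrt(Q(7, (-1 + 5)*(-2)) - 381) = sqrt(-(-1 + 5)*(-2) - 381) = sqrt(-4*(-2) - 381) = sqrt(-1*(-8) - 381) = sqrt(8 - 381) = sqrt(-373) = I*sqrt(373)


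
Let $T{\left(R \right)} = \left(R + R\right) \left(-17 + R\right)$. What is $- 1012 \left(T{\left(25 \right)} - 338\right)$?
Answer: $-62744$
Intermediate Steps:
$T{\left(R \right)} = 2 R \left(-17 + R\right)$
$- 1012 \left(T{\left(25 \right)} - 338\right) = - 1012 \left(2 \cdot 25 \left(-17 + 25\right) - 338\right) = - 1012 \left(2 \cdot 25 \cdot 8 - 338\right) = - 1012 \left(400 - 338\right) = \left(-1012\right) 62 = -62744$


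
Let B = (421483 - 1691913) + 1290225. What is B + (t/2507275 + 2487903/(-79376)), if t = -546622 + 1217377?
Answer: 71515745699501/3618499280 ≈ 19764.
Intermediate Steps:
t = 670755
B = 19795 (B = -1270430 + 1290225 = 19795)
B + (t/2507275 + 2487903/(-79376)) = 19795 + (670755/2507275 + 2487903/(-79376)) = 19795 + (670755*(1/2507275) + 2487903*(-1/79376)) = 19795 + (134151/501455 - 226173/7216) = 19795 - 112447548099/3618499280 = 71515745699501/3618499280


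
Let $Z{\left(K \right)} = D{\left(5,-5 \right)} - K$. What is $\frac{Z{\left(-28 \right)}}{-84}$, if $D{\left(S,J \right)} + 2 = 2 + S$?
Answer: $- \frac{11}{28} \approx -0.39286$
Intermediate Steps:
$D{\left(S,J \right)} = S$ ($D{\left(S,J \right)} = -2 + \left(2 + S\right) = S$)
$Z{\left(K \right)} = 5 - K$
$\frac{Z{\left(-28 \right)}}{-84} = \frac{5 - -28}{-84} = \left(5 + 28\right) \left(- \frac{1}{84}\right) = 33 \left(- \frac{1}{84}\right) = - \frac{11}{28}$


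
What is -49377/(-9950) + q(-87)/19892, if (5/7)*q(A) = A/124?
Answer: 60896245653/12271374800 ≈ 4.9625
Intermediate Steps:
q(A) = 7*A/620 (q(A) = 7*(A/124)/5 = 7*A/620)
-49377/(-9950) + q(-87)/19892 = -49377/(-9950) + ((7/620)*(-87))/19892 = -49377*(-1/9950) - 609/620*1/19892 = 49377/9950 - 609/12333040 = 60896245653/12271374800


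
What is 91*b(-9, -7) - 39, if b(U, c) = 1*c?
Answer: -676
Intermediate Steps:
b(U, c) = c
91*b(-9, -7) - 39 = 91*(-7) - 39 = -637 - 39 = -676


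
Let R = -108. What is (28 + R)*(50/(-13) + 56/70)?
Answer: 3168/13 ≈ 243.69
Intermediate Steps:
(28 + R)*(50/(-13) + 56/70) = (28 - 108)*(50/(-13) + 56/70) = -80*(50*(-1/13) + 56*(1/70)) = -80*(-50/13 + ⅘) = -80*(-198/65) = 3168/13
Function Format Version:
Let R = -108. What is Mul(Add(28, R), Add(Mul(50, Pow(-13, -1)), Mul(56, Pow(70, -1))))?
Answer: Rational(3168, 13) ≈ 243.69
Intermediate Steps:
Mul(Add(28, R), Add(Mul(50, Pow(-13, -1)), Mul(56, Pow(70, -1)))) = Mul(Add(28, -108), Add(Mul(50, Pow(-13, -1)), Mul(56, Pow(70, -1)))) = Mul(-80, Add(Mul(50, Rational(-1, 13)), Mul(56, Rational(1, 70)))) = Mul(-80, Add(Rational(-50, 13), Rational(4, 5))) = Mul(-80, Rational(-198, 65)) = Rational(3168, 13)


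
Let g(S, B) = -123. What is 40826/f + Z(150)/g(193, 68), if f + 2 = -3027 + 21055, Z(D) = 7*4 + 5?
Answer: 737790/369533 ≈ 1.9965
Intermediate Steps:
Z(D) = 33 (Z(D) = 28 + 5 = 33)
f = 18026 (f = -2 + (-3027 + 21055) = -2 + 18028 = 18026)
40826/f + Z(150)/g(193, 68) = 40826/18026 + 33/(-123) = 40826*(1/18026) + 33*(-1/123) = 20413/9013 - 11/41 = 737790/369533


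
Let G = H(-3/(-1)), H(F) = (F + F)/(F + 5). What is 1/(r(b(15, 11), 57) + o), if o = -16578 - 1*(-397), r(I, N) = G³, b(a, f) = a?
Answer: -64/1035557 ≈ -6.1802e-5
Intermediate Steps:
H(F) = 2*F/(5 + F) (H(F) = (2*F)/(5 + F) = 2*F/(5 + F))
G = ¾ (G = 2*(-3/(-1))/(5 - 3/(-1)) = 2*(-3*(-1))/(5 - 3*(-1)) = 2*3/(5 + 3) = 2*3/8 = 2*3*(⅛) = ¾ ≈ 0.75000)
r(I, N) = 27/64 (r(I, N) = (¾)³ = 27/64)
o = -16181 (o = -16578 + 397 = -16181)
1/(r(b(15, 11), 57) + o) = 1/(27/64 - 16181) = 1/(-1035557/64) = -64/1035557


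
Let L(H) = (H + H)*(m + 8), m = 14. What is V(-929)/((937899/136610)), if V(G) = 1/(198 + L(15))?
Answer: 68305/402358671 ≈ 0.00016976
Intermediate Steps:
L(H) = 44*H (L(H) = (H + H)*(14 + 8) = (2*H)*22 = 44*H)
V(G) = 1/858 (V(G) = 1/(198 + 44*15) = 1/(198 + 660) = 1/858)
V(-929)/((937899/136610)) = 1/(858*((937899/136610))) = 1/(858*((937899*(1/136610)))) = 1/(858*(937899/136610)) = (1/858)*(136610/937899) = 68305/402358671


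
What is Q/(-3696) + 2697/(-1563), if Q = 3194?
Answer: -2493389/962808 ≈ -2.5897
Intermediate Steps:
Q/(-3696) + 2697/(-1563) = 3194/(-3696) + 2697/(-1563) = 3194*(-1/3696) + 2697*(-1/1563) = -1597/1848 - 899/521 = -2493389/962808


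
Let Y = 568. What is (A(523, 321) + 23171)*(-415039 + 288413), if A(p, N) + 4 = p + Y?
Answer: -3071693508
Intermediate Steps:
A(p, N) = 564 + p (A(p, N) = -4 + (p + 568) = -4 + (568 + p) = 564 + p)
(A(523, 321) + 23171)*(-415039 + 288413) = ((564 + 523) + 23171)*(-415039 + 288413) = (1087 + 23171)*(-126626) = 24258*(-126626) = -3071693508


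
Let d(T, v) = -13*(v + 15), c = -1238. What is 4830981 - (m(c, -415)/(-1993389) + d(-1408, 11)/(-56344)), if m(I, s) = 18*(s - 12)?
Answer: 90432348803264005/18719251636 ≈ 4.8310e+6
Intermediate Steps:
d(T, v) = -195 - 13*v (d(T, v) = -13*(15 + v) = -195 - 13*v)
m(I, s) = -216 + 18*s (m(I, s) = 18*(-12 + s) = -216 + 18*s)
4830981 - (m(c, -415)/(-1993389) + d(-1408, 11)/(-56344)) = 4830981 - ((-216 + 18*(-415))/(-1993389) + (-195 - 13*11)/(-56344)) = 4830981 - ((-216 - 7470)*(-1/1993389) + (-195 - 143)*(-1/56344)) = 4830981 - (-7686*(-1/1993389) - 338*(-1/56344)) = 4830981 - (2562/664463 + 169/28172) = 4830981 - 1*184470911/18719251636 = 4830981 - 184470911/18719251636 = 90432348803264005/18719251636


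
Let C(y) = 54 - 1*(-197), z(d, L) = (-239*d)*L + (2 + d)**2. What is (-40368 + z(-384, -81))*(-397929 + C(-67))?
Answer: 2914303687400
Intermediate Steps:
z(d, L) = (2 + d)**2 - 239*L*d (z(d, L) = -239*L*d + (2 + d)**2 = (2 + d)**2 - 239*L*d)
C(y) = 251 (C(y) = 54 + 197 = 251)
(-40368 + z(-384, -81))*(-397929 + C(-67)) = (-40368 + ((2 - 384)**2 - 239*(-81)*(-384)))*(-397929 + 251) = (-40368 + ((-382)**2 - 7433856))*(-397678) = (-40368 + (145924 - 7433856))*(-397678) = (-40368 - 7287932)*(-397678) = -7328300*(-397678) = 2914303687400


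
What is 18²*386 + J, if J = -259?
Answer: 124805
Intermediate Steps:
18²*386 + J = 18²*386 - 259 = 324*386 - 259 = 125064 - 259 = 124805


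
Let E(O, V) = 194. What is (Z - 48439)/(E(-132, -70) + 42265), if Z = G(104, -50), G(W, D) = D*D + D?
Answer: -45989/42459 ≈ -1.0831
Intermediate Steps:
G(W, D) = D + D² (G(W, D) = D² + D = D + D²)
Z = 2450 (Z = -50*(1 - 50) = -50*(-49) = 2450)
(Z - 48439)/(E(-132, -70) + 42265) = (2450 - 48439)/(194 + 42265) = -45989/42459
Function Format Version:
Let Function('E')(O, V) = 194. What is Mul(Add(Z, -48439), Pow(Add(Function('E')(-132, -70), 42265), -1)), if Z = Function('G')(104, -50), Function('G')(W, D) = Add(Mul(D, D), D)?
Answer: Rational(-45989, 42459) ≈ -1.0831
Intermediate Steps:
Function('G')(W, D) = Add(D, Pow(D, 2)) (Function('G')(W, D) = Add(Pow(D, 2), D) = Add(D, Pow(D, 2)))
Z = 2450 (Z = Mul(-50, Add(1, -50)) = Mul(-50, -49) = 2450)
Mul(Add(Z, -48439), Pow(Add(Function('E')(-132, -70), 42265), -1)) = Mul(Add(2450, -48439), Pow(Add(194, 42265), -1)) = Mul(-45989, Pow(42459, -1)) = Mul(-45989, Rational(1, 42459)) = Rational(-45989, 42459)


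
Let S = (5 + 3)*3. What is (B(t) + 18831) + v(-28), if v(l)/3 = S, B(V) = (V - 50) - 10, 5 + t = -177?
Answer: 18661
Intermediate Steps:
t = -182 (t = -5 - 177 = -182)
S = 24 (S = 8*3 = 24)
B(V) = -60 + V (B(V) = (-50 + V) - 10 = -60 + V)
v(l) = 72 (v(l) = 3*24 = 72)
(B(t) + 18831) + v(-28) = ((-60 - 182) + 18831) + 72 = (-242 + 18831) + 72 = 18589 + 72 = 18661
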